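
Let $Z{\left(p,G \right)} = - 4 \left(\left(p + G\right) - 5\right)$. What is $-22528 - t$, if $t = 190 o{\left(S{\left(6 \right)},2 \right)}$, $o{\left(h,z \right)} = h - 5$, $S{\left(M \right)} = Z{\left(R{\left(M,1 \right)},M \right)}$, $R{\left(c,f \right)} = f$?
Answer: $-20058$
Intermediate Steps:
$Z{\left(p,G \right)} = 20 - 4 G - 4 p$ ($Z{\left(p,G \right)} = - 4 \left(\left(G + p\right) - 5\right) = - 4 \left(-5 + G + p\right) = 20 - 4 G - 4 p$)
$S{\left(M \right)} = 16 - 4 M$ ($S{\left(M \right)} = 20 - 4 M - 4 = 16 - 4 M$)
$o{\left(h,z \right)} = -5 + h$
$t = -2470$ ($t = 190 \left(-5 + \left(16 - 24\right)\right) = 190 \left(-5 - 8\right) = 190 \left(-13\right) = -2470$)
$-22528 - t = -22528 - -2470 = -22528 + 2470 = -20058$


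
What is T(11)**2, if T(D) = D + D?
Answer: 484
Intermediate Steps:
T(D) = 2*D
T(11)**2 = (2*11)**2 = 22**2 = 484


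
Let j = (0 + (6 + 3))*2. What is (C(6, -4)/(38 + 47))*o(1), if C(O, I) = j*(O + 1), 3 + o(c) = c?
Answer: -252/85 ≈ -2.9647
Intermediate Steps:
o(c) = -3 + c
j = 18 (j = (0 + 9)*2 = 9*2 = 18)
C(O, I) = 18 + 18*O (C(O, I) = 18*(O + 1) = 18*(1 + O) = 18 + 18*O)
(C(6, -4)/(38 + 47))*o(1) = ((18 + 18*6)/(38 + 47))*(-3 + 1) = ((18 + 108)/85)*(-2) = (126*(1/85))*(-2) = (126/85)*(-2) = -252/85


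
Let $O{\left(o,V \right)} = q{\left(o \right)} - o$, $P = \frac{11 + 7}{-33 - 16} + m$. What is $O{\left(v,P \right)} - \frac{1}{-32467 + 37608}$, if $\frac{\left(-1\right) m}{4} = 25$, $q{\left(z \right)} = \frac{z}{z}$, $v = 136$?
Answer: $- \frac{694036}{5141} \approx -135.0$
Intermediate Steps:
$q{\left(z \right)} = 1$
$m = -100$ ($m = \left(-4\right) 25 = -100$)
$P = - \frac{4918}{49}$ ($P = \frac{11 + 7}{-33 - 16} - 100 = \frac{18}{-49} - 100 = 18 \left(- \frac{1}{49}\right) - 100 = - \frac{18}{49} - 100 = - \frac{4918}{49} \approx -100.37$)
$O{\left(o,V \right)} = 1 - o$
$O{\left(v,P \right)} - \frac{1}{-32467 + 37608} = \left(1 - 136\right) - \frac{1}{-32467 + 37608} = \left(1 - 136\right) - \frac{1}{5141} = -135 - \frac{1}{5141} = - \frac{694036}{5141}$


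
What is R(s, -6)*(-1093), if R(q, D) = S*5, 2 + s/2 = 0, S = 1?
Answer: -5465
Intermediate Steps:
s = -4 (s = -4 + 2*0 = -4 + 0 = -4)
R(q, D) = 5 (R(q, D) = 1*5 = 5)
R(s, -6)*(-1093) = 5*(-1093) = -5465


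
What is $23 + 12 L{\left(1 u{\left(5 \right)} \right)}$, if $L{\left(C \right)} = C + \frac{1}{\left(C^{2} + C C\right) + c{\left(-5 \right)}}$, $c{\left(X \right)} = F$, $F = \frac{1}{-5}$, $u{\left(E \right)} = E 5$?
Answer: $\frac{672829}{2083} \approx 323.01$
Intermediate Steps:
$u{\left(E \right)} = 5 E$
$F = - \frac{1}{5} \approx -0.2$
$c{\left(X \right)} = - \frac{1}{5}$
$L{\left(C \right)} = C + \frac{1}{- \frac{1}{5} + 2 C^{2}}$ ($L{\left(C \right)} = C + \frac{1}{\left(C^{2} + C C\right) - \frac{1}{5}} = C + \frac{1}{\left(C^{2} + C^{2}\right) - \frac{1}{5}} = C + \frac{1}{2 C^{2} - \frac{1}{5}} = C + \frac{1}{- \frac{1}{5} + 2 C^{2}}$)
$23 + 12 L{\left(1 u{\left(5 \right)} \right)} = 23 + 12 \frac{5 - 1 \cdot 5 \cdot 5 + 10 \left(1 \cdot 5 \cdot 5\right)^{3}}{-1 + 10 \left(1 \cdot 5 \cdot 5\right)^{2}} = 23 + 12 \frac{5 - 1 \cdot 25 + 10 \left(1 \cdot 25\right)^{3}}{-1 + 10 \left(1 \cdot 25\right)^{2}} = 23 + 12 \frac{5 - 25 + 10 \cdot 25^{3}}{-1 + 10 \cdot 25^{2}} = 23 + 12 \frac{5 - 25 + 10 \cdot 15625}{-1 + 10 \cdot 625} = 23 + 12 \frac{5 - 25 + 156250}{-1 + 6250} = 23 + 12 \cdot \frac{1}{6249} \cdot 156230 = 23 + 12 \cdot \frac{156230}{6249} = 23 + \frac{624920}{2083} = \frac{672829}{2083}$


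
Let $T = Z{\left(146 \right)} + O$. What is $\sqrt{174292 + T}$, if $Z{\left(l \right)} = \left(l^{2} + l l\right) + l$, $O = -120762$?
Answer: $2 \sqrt{24077} \approx 310.34$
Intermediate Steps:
$Z{\left(l \right)} = l + 2 l^{2}$ ($Z{\left(l \right)} = \left(l^{2} + l^{2}\right) + l = 2 l^{2} + l = l + 2 l^{2}$)
$T = -77984$ ($T = 146 \left(1 + 2 \cdot 146\right) - 120762 = 146 \left(1 + 292\right) - 120762 = 146 \cdot 293 - 120762 = 42778 - 120762 = -77984$)
$\sqrt{174292 + T} = \sqrt{174292 - 77984} = \sqrt{96308} = 2 \sqrt{24077}$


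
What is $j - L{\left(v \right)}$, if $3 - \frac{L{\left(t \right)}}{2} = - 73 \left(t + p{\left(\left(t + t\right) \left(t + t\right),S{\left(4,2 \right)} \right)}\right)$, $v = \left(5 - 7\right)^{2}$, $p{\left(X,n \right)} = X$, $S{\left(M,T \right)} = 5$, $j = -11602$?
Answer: $-21536$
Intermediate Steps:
$v = 4$ ($v = \left(-2\right)^{2} = 4$)
$L{\left(t \right)} = 6 + 146 t + 584 t^{2}$ ($L{\left(t \right)} = 6 - 2 \left(- 73 \left(t + \left(t + t\right) \left(t + t\right)\right)\right) = 6 - 2 \left(- 73 \left(t + 2 t 2 t\right)\right) = 6 - 2 \left(- 73 \left(t + 4 t^{2}\right)\right) = 6 - 2 \left(- 292 t^{2} - 73 t\right) = 6 + \left(146 t + 584 t^{2}\right) = 6 + 146 t + 584 t^{2}$)
$j - L{\left(v \right)} = -11602 - \left(6 + 146 \cdot 4 + 584 \cdot 4^{2}\right) = -11602 - \left(6 + 584 + 584 \cdot 16\right) = -11602 - \left(6 + 584 + 9344\right) = -11602 - 9934 = -21536$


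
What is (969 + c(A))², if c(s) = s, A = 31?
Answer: 1000000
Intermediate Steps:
(969 + c(A))² = (969 + 31)² = 1000² = 1000000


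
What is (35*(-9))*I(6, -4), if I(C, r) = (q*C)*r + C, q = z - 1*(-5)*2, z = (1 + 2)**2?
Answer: 141750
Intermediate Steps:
z = 9 (z = 3**2 = 9)
q = 19 (q = 9 - 1*(-5)*2 = 9 + 5*2 = 9 + 10 = 19)
I(C, r) = C + 19*C*r (I(C, r) = (19*C)*r + C = 19*C*r + C = C + 19*C*r)
(35*(-9))*I(6, -4) = (35*(-9))*(6*(1 + 19*(-4))) = -1890*(1 - 76) = -1890*(-75) = -315*(-450) = 141750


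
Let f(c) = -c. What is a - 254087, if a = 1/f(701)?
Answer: -178114988/701 ≈ -2.5409e+5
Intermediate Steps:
a = -1/701 (a = 1/(-1*701) = 1/(-701) = -1/701 ≈ -0.0014265)
a - 254087 = -1/701 - 254087 = -178114988/701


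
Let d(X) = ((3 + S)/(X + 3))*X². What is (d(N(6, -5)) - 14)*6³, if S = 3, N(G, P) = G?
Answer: 2160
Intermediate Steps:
d(X) = 6*X²/(3 + X) (d(X) = ((3 + 3)/(X + 3))*X² = (6/(3 + X))*X² = 6*X²/(3 + X))
(d(N(6, -5)) - 14)*6³ = (6*6²/(3 + 6) - 14)*6³ = (6*36/9 - 14)*216 = (6*36*(⅑) - 14)*216 = (24 - 14)*216 = 10*216 = 2160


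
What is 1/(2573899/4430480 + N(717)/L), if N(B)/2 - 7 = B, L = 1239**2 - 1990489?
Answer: 252187352080/145706988099 ≈ 1.7308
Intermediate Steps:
L = -455368 (L = 1535121 - 1990489 = -455368)
N(B) = 14 + 2*B
1/(2573899/4430480 + N(717)/L) = 1/(2573899/4430480 + (14 + 2*717)/(-455368)) = 1/(2573899*(1/4430480) + (14 + 1434)*(-1/455368)) = 1/(2573899/4430480 + 1448*(-1/455368)) = 1/(2573899/4430480 - 181/56921) = 1/(145706988099/252187352080) = 252187352080/145706988099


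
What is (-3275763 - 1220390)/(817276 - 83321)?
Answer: -4496153/733955 ≈ -6.1259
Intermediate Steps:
(-3275763 - 1220390)/(817276 - 83321) = -4496153/733955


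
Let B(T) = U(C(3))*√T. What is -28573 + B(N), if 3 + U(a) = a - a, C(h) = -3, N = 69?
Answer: -28573 - 3*√69 ≈ -28598.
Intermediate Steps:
U(a) = -3 (U(a) = -3 + (a - a) = -3 + 0 = -3)
B(T) = -3*√T
-28573 + B(N) = -28573 - 3*√69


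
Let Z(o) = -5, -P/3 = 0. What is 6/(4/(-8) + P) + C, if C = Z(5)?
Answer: -17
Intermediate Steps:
P = 0 (P = -3*0 = 0)
C = -5
6/(4/(-8) + P) + C = 6/(4/(-8) + 0) - 5 = 6/(4*(-1/8) + 0) - 5 = 6/(-1/2 + 0) - 5 = 6/(-1/2) - 5 = -2*6 - 5 = -12 - 5 = -17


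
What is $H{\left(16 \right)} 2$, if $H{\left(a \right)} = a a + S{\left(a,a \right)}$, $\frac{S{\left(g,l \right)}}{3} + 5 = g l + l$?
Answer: $2114$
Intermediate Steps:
$S{\left(g,l \right)} = -15 + 3 l + 3 g l$ ($S{\left(g,l \right)} = -15 + 3 \left(g l + l\right) = -15 + 3 \left(l + g l\right) = -15 + \left(3 l + 3 g l\right) = -15 + 3 l + 3 g l$)
$H{\left(a \right)} = -15 + 3 a + 4 a^{2}$ ($H{\left(a \right)} = a a + \left(-15 + 3 a + 3 a a\right) = a^{2} + \left(-15 + 3 a + 3 a^{2}\right) = -15 + 3 a + 4 a^{2}$)
$H{\left(16 \right)} 2 = \left(-15 + 3 \cdot 16 + 4 \cdot 16^{2}\right) 2 = \left(-15 + 48 + 4 \cdot 256\right) 2 = \left(-15 + 48 + 1024\right) 2 = 1057 \cdot 2 = 2114$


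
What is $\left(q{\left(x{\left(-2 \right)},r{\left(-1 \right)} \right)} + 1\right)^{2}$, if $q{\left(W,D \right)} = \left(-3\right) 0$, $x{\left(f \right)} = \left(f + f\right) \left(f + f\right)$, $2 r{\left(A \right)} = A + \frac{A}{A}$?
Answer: $1$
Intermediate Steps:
$r{\left(A \right)} = \frac{1}{2} + \frac{A}{2}$ ($r{\left(A \right)} = \frac{A + \frac{A}{A}}{2} = \frac{A + 1}{2} = \frac{1 + A}{2} = \frac{1}{2} + \frac{A}{2}$)
$x{\left(f \right)} = 4 f^{2}$ ($x{\left(f \right)} = 2 f 2 f = 4 f^{2}$)
$q{\left(W,D \right)} = 0$
$\left(q{\left(x{\left(-2 \right)},r{\left(-1 \right)} \right)} + 1\right)^{2} = \left(0 + 1\right)^{2} = 1^{2} = 1$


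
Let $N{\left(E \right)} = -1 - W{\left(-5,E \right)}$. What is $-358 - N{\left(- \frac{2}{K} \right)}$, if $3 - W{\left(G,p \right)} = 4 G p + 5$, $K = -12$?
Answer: $- \frac{1067}{3} \approx -355.67$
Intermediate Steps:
$W{\left(G,p \right)} = -2 - 4 G p$ ($W{\left(G,p \right)} = 3 - \left(4 G p + 5\right) = 3 - \left(5 + 4 G p\right) = -2 - 4 G p$)
$N{\left(E \right)} = 1 - 20 E$ ($N{\left(E \right)} = -1 - \left(-2 - - 20 E\right) = -1 - \left(-2 + 20 E\right) = 1 - 20 E$)
$-358 - N{\left(- \frac{2}{K} \right)} = -358 - \left(1 - 20 \left(- \frac{2}{-12}\right)\right) = -358 - \left(1 - 20 \left(\left(-2\right) \left(- \frac{1}{12}\right)\right)\right) = -358 - \left(1 - \frac{10}{3}\right) = -358 - - \frac{7}{3} = -358 + \frac{7}{3} = - \frac{1067}{3}$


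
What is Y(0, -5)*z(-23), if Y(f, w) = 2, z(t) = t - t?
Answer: 0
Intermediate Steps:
z(t) = 0
Y(0, -5)*z(-23) = 2*0 = 0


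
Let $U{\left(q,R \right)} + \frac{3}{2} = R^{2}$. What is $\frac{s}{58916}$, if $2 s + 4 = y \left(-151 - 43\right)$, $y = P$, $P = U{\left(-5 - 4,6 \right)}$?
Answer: $- \frac{6697}{117832} \approx -0.056835$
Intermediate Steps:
$U{\left(q,R \right)} = - \frac{3}{2} + R^{2}$
$P = \frac{69}{2}$ ($P = - \frac{3}{2} + 6^{2} = - \frac{3}{2} + 36 = \frac{69}{2} \approx 34.5$)
$y = \frac{69}{2} \approx 34.5$
$s = - \frac{6697}{2}$ ($s = -2 + \frac{\frac{69}{2} \left(-151 - 43\right)}{2} = -2 + \frac{\frac{69}{2} \left(-194\right)}{2} = -2 + \frac{1}{2} \left(-6693\right) = -2 - \frac{6693}{2} = - \frac{6697}{2} \approx -3348.5$)
$\frac{s}{58916} = - \frac{6697}{2 \cdot 58916} = \left(- \frac{6697}{2}\right) \frac{1}{58916} = - \frac{6697}{117832}$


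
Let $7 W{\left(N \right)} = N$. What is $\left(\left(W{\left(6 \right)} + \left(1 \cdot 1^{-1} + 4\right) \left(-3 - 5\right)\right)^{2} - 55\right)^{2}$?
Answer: $\frac{5239009161}{2401} \approx 2.182 \cdot 10^{6}$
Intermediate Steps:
$W{\left(N \right)} = \frac{N}{7}$
$\left(\left(W{\left(6 \right)} + \left(1 \cdot 1^{-1} + 4\right) \left(-3 - 5\right)\right)^{2} - 55\right)^{2} = \left(\left(\frac{1}{7} \cdot 6 + \left(1 \cdot 1^{-1} + 4\right) \left(-3 - 5\right)\right)^{2} - 55\right)^{2} = \left(\left(\frac{6}{7} + \left(1 \cdot 1 + 4\right) \left(-8\right)\right)^{2} - 55\right)^{2} = \left(\left(\frac{6}{7} + \left(1 + 4\right) \left(-8\right)\right)^{2} - 55\right)^{2} = \left(\left(\frac{6}{7} + 5 \left(-8\right)\right)^{2} - 55\right)^{2} = \left(\left(\frac{6}{7} - 40\right)^{2} - 55\right)^{2} = \left(\left(- \frac{274}{7}\right)^{2} - 55\right)^{2} = \left(\frac{75076}{49} - 55\right)^{2} = \left(\frac{72381}{49}\right)^{2} = \frac{5239009161}{2401}$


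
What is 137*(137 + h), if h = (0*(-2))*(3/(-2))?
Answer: 18769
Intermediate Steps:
h = 0 (h = 0*(3*(-½)) = 0*(-3/2) = 0)
137*(137 + h) = 137*(137 + 0) = 137*137 = 18769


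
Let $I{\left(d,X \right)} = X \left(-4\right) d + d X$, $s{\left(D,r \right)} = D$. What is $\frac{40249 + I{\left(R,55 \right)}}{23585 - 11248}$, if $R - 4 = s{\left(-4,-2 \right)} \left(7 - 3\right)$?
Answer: $\frac{42229}{12337} \approx 3.423$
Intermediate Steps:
$R = -12$ ($R = 4 - 4 \left(7 - 3\right) = 4 - 16 = -12$)
$I{\left(d,X \right)} = - 3 X d$ ($I{\left(d,X \right)} = - 4 X d + X d = - 3 X d$)
$\frac{40249 + I{\left(R,55 \right)}}{23585 - 11248} = \frac{40249 - 165 \left(-12\right)}{23585 - 11248} = \frac{40249 + 1980}{12337} = 42229 \cdot \frac{1}{12337} = \frac{42229}{12337}$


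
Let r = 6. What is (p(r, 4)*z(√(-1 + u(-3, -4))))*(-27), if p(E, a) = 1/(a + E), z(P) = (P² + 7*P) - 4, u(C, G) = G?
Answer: 243/10 - 189*I*√5/10 ≈ 24.3 - 42.262*I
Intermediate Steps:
z(P) = -4 + P² + 7*P
p(E, a) = 1/(E + a)
(p(r, 4)*z(√(-1 + u(-3, -4))))*(-27) = ((-4 + (√(-1 - 4))² + 7*√(-1 - 4))/(6 + 4))*(-27) = ((-4 + (√(-5))² + 7*√(-5))/10)*(-27) = ((-4 + (I*√5)² + 7*(I*√5))/10)*(-27) = ((-4 - 5 + 7*I*√5)/10)*(-27) = ((-9 + 7*I*√5)/10)*(-27) = (-9/10 + 7*I*√5/10)*(-27) = 243/10 - 189*I*√5/10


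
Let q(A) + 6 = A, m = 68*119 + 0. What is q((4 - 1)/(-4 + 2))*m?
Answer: -60690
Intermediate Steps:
m = 8092 (m = 8092 + 0 = 8092)
q(A) = -6 + A
q((4 - 1)/(-4 + 2))*m = (-6 + (4 - 1)/(-4 + 2))*8092 = (-6 + 3/(-2))*8092 = (-6 + 3*(-½))*8092 = (-6 - 3/2)*8092 = -15/2*8092 = -60690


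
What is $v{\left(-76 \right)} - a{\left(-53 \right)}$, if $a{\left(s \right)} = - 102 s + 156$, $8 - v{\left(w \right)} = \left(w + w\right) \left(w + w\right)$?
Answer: $-28658$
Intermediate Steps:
$v{\left(w \right)} = 8 - 4 w^{2}$ ($v{\left(w \right)} = 8 - \left(w + w\right) \left(w + w\right) = 8 - 2 w 2 w = 8 - 4 w^{2}$)
$a{\left(s \right)} = 156 - 102 s$
$v{\left(-76 \right)} - a{\left(-53 \right)} = \left(8 - 4 \left(-76\right)^{2}\right) - \left(156 - -5406\right) = \left(8 - 23104\right) - \left(156 + 5406\right) = \left(8 - 23104\right) - 5562 = -23096 - 5562 = -28658$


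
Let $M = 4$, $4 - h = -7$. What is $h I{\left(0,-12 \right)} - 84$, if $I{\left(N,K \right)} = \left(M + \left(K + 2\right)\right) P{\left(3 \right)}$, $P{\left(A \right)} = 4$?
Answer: $-348$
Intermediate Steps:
$h = 11$ ($h = 4 - -7 = 4 + 7 = 11$)
$I{\left(N,K \right)} = 24 + 4 K$ ($I{\left(N,K \right)} = \left(4 + \left(K + 2\right)\right) 4 = \left(4 + \left(2 + K\right)\right) 4 = \left(6 + K\right) 4 = 24 + 4 K$)
$h I{\left(0,-12 \right)} - 84 = 11 \left(24 + 4 \left(-12\right)\right) - 84 = 11 \left(24 - 48\right) - 84 = 11 \left(-24\right) - 84 = -264 - 84 = -348$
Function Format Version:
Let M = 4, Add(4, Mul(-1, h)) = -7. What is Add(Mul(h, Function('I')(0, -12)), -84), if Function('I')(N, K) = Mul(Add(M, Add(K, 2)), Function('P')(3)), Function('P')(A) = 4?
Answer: -348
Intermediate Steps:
h = 11 (h = Add(4, Mul(-1, -7)) = Add(4, 7) = 11)
Function('I')(N, K) = Add(24, Mul(4, K)) (Function('I')(N, K) = Mul(Add(4, Add(K, 2)), 4) = Mul(Add(4, Add(2, K)), 4) = Mul(Add(6, K), 4) = Add(24, Mul(4, K)))
Add(Mul(h, Function('I')(0, -12)), -84) = Add(Mul(11, Add(24, Mul(4, -12))), -84) = Add(Mul(11, Add(24, -48)), -84) = Add(Mul(11, -24), -84) = Add(-264, -84) = -348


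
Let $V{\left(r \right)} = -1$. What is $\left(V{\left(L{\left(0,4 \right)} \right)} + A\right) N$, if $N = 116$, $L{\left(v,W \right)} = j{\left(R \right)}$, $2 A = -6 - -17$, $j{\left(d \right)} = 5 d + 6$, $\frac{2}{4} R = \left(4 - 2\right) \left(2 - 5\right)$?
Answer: $522$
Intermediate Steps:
$R = -12$ ($R = 2 \left(4 - 2\right) \left(2 - 5\right) = 2 \cdot 2 \left(-3\right) = 2 \left(-6\right) = -12$)
$j{\left(d \right)} = 6 + 5 d$
$A = \frac{11}{2}$ ($A = \frac{-6 - -17}{2} = \frac{-6 + 17}{2} = \frac{1}{2} \cdot 11 = \frac{11}{2} \approx 5.5$)
$L{\left(v,W \right)} = -54$ ($L{\left(v,W \right)} = 6 + 5 \left(-12\right) = 6 - 60 = -54$)
$\left(V{\left(L{\left(0,4 \right)} \right)} + A\right) N = \left(-1 + \frac{11}{2}\right) 116 = \frac{9}{2} \cdot 116 = 522$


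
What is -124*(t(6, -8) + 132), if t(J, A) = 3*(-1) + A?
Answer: -15004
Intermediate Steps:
t(J, A) = -3 + A
-124*(t(6, -8) + 132) = -124*((-3 - 8) + 132) = -124*(-11 + 132) = -124*121 = -15004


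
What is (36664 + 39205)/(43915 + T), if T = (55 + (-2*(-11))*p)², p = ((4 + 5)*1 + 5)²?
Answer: 75869/19114604 ≈ 0.0039692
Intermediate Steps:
p = 196 (p = (9*1 + 5)² = (9 + 5)² = 14² = 196)
T = 19070689 (T = (55 - 2*(-11)*196)² = (55 + 22*196)² = (55 + 4312)² = 4367² = 19070689)
(36664 + 39205)/(43915 + T) = (36664 + 39205)/(43915 + 19070689) = 75869/19114604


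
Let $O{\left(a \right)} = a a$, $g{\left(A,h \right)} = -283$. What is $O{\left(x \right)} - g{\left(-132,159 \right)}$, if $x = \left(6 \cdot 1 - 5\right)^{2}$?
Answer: $284$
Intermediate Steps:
$x = 1$ ($x = \left(6 - 5\right)^{2} = 1^{2} = 1$)
$O{\left(a \right)} = a^{2}$
$O{\left(x \right)} - g{\left(-132,159 \right)} = 1^{2} - -283 = 1 + 283 = 284$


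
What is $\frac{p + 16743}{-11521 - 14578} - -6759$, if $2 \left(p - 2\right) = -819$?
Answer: $\frac{352773611}{52198} \approx 6758.4$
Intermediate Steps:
$p = - \frac{815}{2}$ ($p = 2 + \frac{1}{2} \left(-819\right) = 2 - \frac{819}{2} = - \frac{815}{2} \approx -407.5$)
$\frac{p + 16743}{-11521 - 14578} - -6759 = \frac{- \frac{815}{2} + 16743}{-11521 - 14578} - -6759 = \frac{32671}{2 \left(-26099\right)} + 6759 = \frac{32671}{2} \left(- \frac{1}{26099}\right) + 6759 = - \frac{32671}{52198} + 6759 = \frac{352773611}{52198}$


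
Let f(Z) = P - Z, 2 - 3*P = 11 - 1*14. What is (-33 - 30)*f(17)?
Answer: 966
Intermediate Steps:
P = 5/3 (P = ⅔ - (11 - 1*14)/3 = ⅔ - (11 - 14)/3 = ⅔ - ⅓*(-3) = ⅔ + 1 = 5/3 ≈ 1.6667)
f(Z) = 5/3 - Z
(-33 - 30)*f(17) = (-33 - 30)*(5/3 - 1*17) = -63*(5/3 - 17) = -63*(-46/3) = 966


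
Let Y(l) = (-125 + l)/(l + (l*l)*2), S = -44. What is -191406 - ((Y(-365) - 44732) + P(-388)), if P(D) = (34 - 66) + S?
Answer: -7801505668/53217 ≈ -1.4660e+5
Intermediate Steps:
Y(l) = (-125 + l)/(l + 2*l²) (Y(l) = (-125 + l)/(l + l²*2) = (-125 + l)/(l + 2*l²))
P(D) = -76 (P(D) = (34 - 66) - 44 = -32 - 44 = -76)
-191406 - ((Y(-365) - 44732) + P(-388)) = -191406 - (((-125 - 365)/((-365)*(1 + 2*(-365))) - 44732) - 76) = -191406 - ((-1/365*(-490)/(1 - 730) - 44732) - 76) = -191406 - ((-1/365*(-490)/(-729) - 44732) - 76) = -191406 - ((-1/365*(-1/729)*(-490) - 44732) - 76) = -191406 - ((-98/53217 - 44732) - 76) = -191406 - (-2380502942/53217 - 76) = -191406 - 1*(-2384547434/53217) = -191406 + 2384547434/53217 = -7801505668/53217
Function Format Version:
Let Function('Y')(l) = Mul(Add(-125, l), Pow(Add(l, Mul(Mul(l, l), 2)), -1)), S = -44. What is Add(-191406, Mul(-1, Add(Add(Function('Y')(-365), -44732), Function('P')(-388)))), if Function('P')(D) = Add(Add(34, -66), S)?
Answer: Rational(-7801505668, 53217) ≈ -1.4660e+5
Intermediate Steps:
Function('Y')(l) = Mul(Pow(Add(l, Mul(2, Pow(l, 2))), -1), Add(-125, l)) (Function('Y')(l) = Mul(Add(-125, l), Pow(Add(l, Mul(Pow(l, 2), 2)), -1)) = Mul(Add(-125, l), Pow(Add(l, Mul(2, Pow(l, 2))), -1)) = Mul(Pow(Add(l, Mul(2, Pow(l, 2))), -1), Add(-125, l)))
Function('P')(D) = -76 (Function('P')(D) = Add(Add(34, -66), -44) = Add(-32, -44) = -76)
Add(-191406, Mul(-1, Add(Add(Function('Y')(-365), -44732), Function('P')(-388)))) = Add(-191406, Mul(-1, Add(Add(Mul(Pow(-365, -1), Pow(Add(1, Mul(2, -365)), -1), Add(-125, -365)), -44732), -76))) = Add(-191406, Mul(-1, Add(Add(Mul(Rational(-1, 365), Pow(Add(1, -730), -1), -490), -44732), -76))) = Add(-191406, Mul(-1, Add(Add(Mul(Rational(-1, 365), Pow(-729, -1), -490), -44732), -76))) = Add(-191406, Mul(-1, Add(Add(Mul(Rational(-1, 365), Rational(-1, 729), -490), -44732), -76))) = Add(-191406, Mul(-1, Add(Add(Rational(-98, 53217), -44732), -76))) = Add(-191406, Mul(-1, Add(Rational(-2380502942, 53217), -76))) = Add(-191406, Mul(-1, Rational(-2384547434, 53217))) = Add(-191406, Rational(2384547434, 53217)) = Rational(-7801505668, 53217)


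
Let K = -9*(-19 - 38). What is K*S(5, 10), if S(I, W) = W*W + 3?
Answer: 52839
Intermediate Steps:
S(I, W) = 3 + W**2 (S(I, W) = W**2 + 3 = 3 + W**2)
K = 513 (K = -9*(-57) = 513)
K*S(5, 10) = 513*(3 + 10**2) = 513*(3 + 100) = 513*103 = 52839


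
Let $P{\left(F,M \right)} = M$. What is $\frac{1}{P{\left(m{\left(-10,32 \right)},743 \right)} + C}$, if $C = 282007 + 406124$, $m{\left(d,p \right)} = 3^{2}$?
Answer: $\frac{1}{688874} \approx 1.4516 \cdot 10^{-6}$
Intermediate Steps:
$m{\left(d,p \right)} = 9$
$C = 688131$
$\frac{1}{P{\left(m{\left(-10,32 \right)},743 \right)} + C} = \frac{1}{743 + 688131} = \frac{1}{688874}$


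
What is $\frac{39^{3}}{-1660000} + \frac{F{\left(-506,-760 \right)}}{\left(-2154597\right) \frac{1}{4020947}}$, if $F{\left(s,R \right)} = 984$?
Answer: $- \frac{26377925607307}{14363980000} \approx -1836.4$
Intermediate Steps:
$\frac{39^{3}}{-1660000} + \frac{F{\left(-506,-760 \right)}}{\left(-2154597\right) \frac{1}{4020947}} = \frac{39^{3}}{-1660000} + \frac{984}{\left(-2154597\right) \frac{1}{4020947}} = 59319 \left(- \frac{1}{1660000}\right) + \frac{984}{\left(-2154597\right) \frac{1}{4020947}} = - \frac{59319}{1660000} + \frac{984}{- \frac{2154597}{4020947}} = - \frac{59319}{1660000} + 984 \left(- \frac{4020947}{2154597}\right) = - \frac{59319}{1660000} - \frac{1318870616}{718199} = - \frac{26377925607307}{14363980000}$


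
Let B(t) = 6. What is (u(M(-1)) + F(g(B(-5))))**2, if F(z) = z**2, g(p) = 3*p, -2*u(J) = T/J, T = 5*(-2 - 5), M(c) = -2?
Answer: 1590121/16 ≈ 99383.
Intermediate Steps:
T = -35 (T = 5*(-7) = -35)
u(J) = 35/(2*J) (u(J) = -(-35)/(2*J) = 35/(2*J))
(u(M(-1)) + F(g(B(-5))))**2 = ((35/2)/(-2) + (3*6)**2)**2 = ((35/2)*(-1/2) + 18**2)**2 = (-35/4 + 324)**2 = (1261/4)**2 = 1590121/16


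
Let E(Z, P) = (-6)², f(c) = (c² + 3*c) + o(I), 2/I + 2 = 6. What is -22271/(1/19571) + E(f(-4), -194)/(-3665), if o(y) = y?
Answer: -1597447940801/3665 ≈ -4.3587e+8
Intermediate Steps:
I = ½ (I = 2/(-2 + 6) = 2/4 = 2*(¼) = ½ ≈ 0.50000)
f(c) = ½ + c² + 3*c (f(c) = (c² + 3*c) + ½ = ½ + c² + 3*c)
E(Z, P) = 36
-22271/(1/19571) + E(f(-4), -194)/(-3665) = -22271/(1/19571) + 36/(-3665) = -22271/1/19571 + 36*(-1/3665) = -22271*19571 - 36/3665 = -435865741 - 36/3665 = -1597447940801/3665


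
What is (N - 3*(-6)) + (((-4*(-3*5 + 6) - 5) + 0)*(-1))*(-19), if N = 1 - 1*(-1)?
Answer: 609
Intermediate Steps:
N = 2 (N = 1 + 1 = 2)
(N - 3*(-6)) + (((-4*(-3*5 + 6) - 5) + 0)*(-1))*(-19) = (2 - 3*(-6)) + (((-4*(-3*5 + 6) - 5) + 0)*(-1))*(-19) = (2 + 18) + (((-4*(-15 + 6) - 5) + 0)*(-1))*(-19) = 20 + (((-4*(-9) - 5) + 0)*(-1))*(-19) = 20 + (((36 - 5) + 0)*(-1))*(-19) = 20 + ((31 + 0)*(-1))*(-19) = 20 + (31*(-1))*(-19) = 20 - 31*(-19) = 20 + 589 = 609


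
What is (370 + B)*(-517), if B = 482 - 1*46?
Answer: -416702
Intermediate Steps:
B = 436 (B = 482 - 46 = 436)
(370 + B)*(-517) = (370 + 436)*(-517) = 806*(-517) = -416702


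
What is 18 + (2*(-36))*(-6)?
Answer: 450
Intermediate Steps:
18 + (2*(-36))*(-6) = 18 - 72*(-6) = 18 + 432 = 450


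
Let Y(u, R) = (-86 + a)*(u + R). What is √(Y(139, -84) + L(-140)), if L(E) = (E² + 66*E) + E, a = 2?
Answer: 20*√14 ≈ 74.833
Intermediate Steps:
L(E) = E² + 67*E
Y(u, R) = -84*R - 84*u (Y(u, R) = (-86 + 2)*(u + R) = -84*(R + u) = -84*R - 84*u)
√(Y(139, -84) + L(-140)) = √((-84*(-84) - 84*139) - 140*(67 - 140)) = √((7056 - 11676) - 140*(-73)) = √(-4620 + 10220) = √5600 = 20*√14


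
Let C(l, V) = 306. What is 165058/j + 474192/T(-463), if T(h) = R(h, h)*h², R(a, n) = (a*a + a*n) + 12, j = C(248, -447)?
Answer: 3792649477490063/7031169219375 ≈ 539.41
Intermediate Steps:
j = 306
R(a, n) = 12 + a² + a*n (R(a, n) = (a² + a*n) + 12 = 12 + a² + a*n)
T(h) = h²*(12 + 2*h²) (T(h) = (12 + h² + h*h)*h² = (12 + h² + h²)*h² = (12 + 2*h²)*h² = h²*(12 + 2*h²))
165058/j + 474192/T(-463) = 165058/306 + 474192/((2*(-463)²*(6 + (-463)²))) = 165058*(1/306) + 474192/((2*214369*(6 + 214369))) = 82529/153 + 474192/((2*214369*214375)) = 82529/153 + 474192/91910708750 = 82529/153 + 474192*(1/91910708750) = 82529/153 + 237096/45955354375 = 3792649477490063/7031169219375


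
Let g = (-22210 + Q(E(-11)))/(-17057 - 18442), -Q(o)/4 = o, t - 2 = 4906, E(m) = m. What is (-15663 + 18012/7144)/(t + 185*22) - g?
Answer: -70964142127/29958742068 ≈ -2.3687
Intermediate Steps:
t = 4908 (t = 2 + 4906 = 4908)
Q(o) = -4*o
g = 22166/35499 (g = (-22210 - 4*(-11))/(-17057 - 18442) = (-22210 + 44)/(-35499) = -22166*(-1/35499) = 22166/35499 ≈ 0.62441)
(-15663 + 18012/7144)/(t + 185*22) - g = (-15663 + 18012/7144)/(4908 + 185*22) - 1*22166/35499 = (-15663 + 18012*(1/7144))/(4908 + 4070) - 22166/35499 = (-15663 + 237/94)/8978 - 22166/35499 = -1472085/94*1/8978 - 22166/35499 = -1472085/843932 - 22166/35499 = -70964142127/29958742068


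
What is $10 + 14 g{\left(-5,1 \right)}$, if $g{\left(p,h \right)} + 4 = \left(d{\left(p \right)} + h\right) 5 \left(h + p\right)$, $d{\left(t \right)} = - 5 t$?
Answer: $-7326$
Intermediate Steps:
$g{\left(p,h \right)} = -4 + \left(h - 5 p\right) \left(5 h + 5 p\right)$ ($g{\left(p,h \right)} = -4 + \left(- 5 p + h\right) 5 \left(h + p\right) = -4 + \left(h - 5 p\right) \left(5 h + 5 p\right)$)
$10 + 14 g{\left(-5,1 \right)} = 10 + 14 \left(-4 - 25 \left(-5\right)^{2} + 5 \cdot 1^{2} - 20 \left(-5\right)\right) = 10 + 14 \left(-4 - 625 + 5 \cdot 1 + 100\right) = 10 + 14 \left(-4 - 625 + 5 + 100\right) = 10 + 14 \left(-524\right) = 10 - 7336 = -7326$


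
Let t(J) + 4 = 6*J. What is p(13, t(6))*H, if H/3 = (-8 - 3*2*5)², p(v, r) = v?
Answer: 56316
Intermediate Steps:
t(J) = -4 + 6*J
H = 4332 (H = 3*(-8 - 3*2*5)² = 3*(-8 - 6*5)² = 3*(-8 - 30)² = 3*(-38)² = 3*1444 = 4332)
p(13, t(6))*H = 13*4332 = 56316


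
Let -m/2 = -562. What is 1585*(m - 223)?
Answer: 1428085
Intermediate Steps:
m = 1124 (m = -2*(-562) = 1124)
1585*(m - 223) = 1585*(1124 - 223) = 1585*901 = 1428085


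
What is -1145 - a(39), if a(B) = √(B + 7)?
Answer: -1145 - √46 ≈ -1151.8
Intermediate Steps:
a(B) = √(7 + B)
-1145 - a(39) = -1145 - √(7 + 39) = -1145 - √46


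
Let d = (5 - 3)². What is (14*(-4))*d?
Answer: -224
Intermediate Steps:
d = 4 (d = 2² = 4)
(14*(-4))*d = (14*(-4))*4 = -56*4 = -224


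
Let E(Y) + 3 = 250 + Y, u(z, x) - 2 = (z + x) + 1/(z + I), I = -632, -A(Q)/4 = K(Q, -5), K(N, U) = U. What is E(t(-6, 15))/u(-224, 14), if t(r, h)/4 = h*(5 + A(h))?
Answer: -1495432/178049 ≈ -8.3990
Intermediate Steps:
A(Q) = 20 (A(Q) = -4*(-5) = 20)
u(z, x) = 2 + x + z + 1/(-632 + z) (u(z, x) = 2 + ((z + x) + 1/(z - 632)) = 2 + ((x + z) + 1/(-632 + z)) = 2 + (x + z + 1/(-632 + z)) = 2 + x + z + 1/(-632 + z))
t(r, h) = 100*h (t(r, h) = 4*(h*(5 + 20)) = 4*(h*25) = 4*(25*h) = 100*h)
E(Y) = 247 + Y (E(Y) = -3 + (250 + Y) = 247 + Y)
E(t(-6, 15))/u(-224, 14) = (247 + 100*15)/(((-1263 + (-224)**2 - 632*14 - 630*(-224) + 14*(-224))/(-632 - 224))) = (247 + 1500)/(((-1263 + 50176 - 8848 + 141120 - 3136)/(-856))) = 1747/((-1/856*178049)) = 1747/(-178049/856) = 1747*(-856/178049) = -1495432/178049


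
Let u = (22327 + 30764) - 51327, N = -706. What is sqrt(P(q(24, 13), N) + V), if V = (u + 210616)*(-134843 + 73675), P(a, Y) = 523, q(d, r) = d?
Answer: 3*I*sqrt(1443428813) ≈ 1.1398e+5*I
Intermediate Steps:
u = 1764 (u = 53091 - 51327 = 1764)
V = -12990859840 (V = (1764 + 210616)*(-134843 + 73675) = 212380*(-61168) = -12990859840)
sqrt(P(q(24, 13), N) + V) = sqrt(523 - 12990859840) = sqrt(-12990859317) = 3*I*sqrt(1443428813)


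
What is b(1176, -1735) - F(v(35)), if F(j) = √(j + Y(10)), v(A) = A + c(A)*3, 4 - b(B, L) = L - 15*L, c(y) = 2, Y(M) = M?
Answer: -24286 - √51 ≈ -24293.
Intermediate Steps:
b(B, L) = 4 + 14*L (b(B, L) = 4 - (L - 15*L) = 4 - (-14)*L = 4 + 14*L)
v(A) = 6 + A (v(A) = A + 2*3 = A + 6 = 6 + A)
F(j) = √(10 + j) (F(j) = √(j + 10) = √(10 + j))
b(1176, -1735) - F(v(35)) = (4 + 14*(-1735)) - √(10 + (6 + 35)) = (4 - 24290) - √(10 + 41) = -24286 - √51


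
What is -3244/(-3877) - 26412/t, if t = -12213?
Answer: 47339432/15783267 ≈ 2.9993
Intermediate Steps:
-3244/(-3877) - 26412/t = -3244/(-3877) - 26412/(-12213) = -3244*(-1/3877) - 26412*(-1/12213) = 3244/3877 + 8804/4071 = 47339432/15783267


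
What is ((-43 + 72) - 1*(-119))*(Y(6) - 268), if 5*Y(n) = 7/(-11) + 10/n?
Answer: -6539528/165 ≈ -39634.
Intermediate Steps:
Y(n) = -7/55 + 2/n (Y(n) = (7/(-11) + 10/n)/5 = (7*(-1/11) + 10/n)/5 = (-7/11 + 10/n)/5 = -7/55 + 2/n)
((-43 + 72) - 1*(-119))*(Y(6) - 268) = ((-43 + 72) - 1*(-119))*((-7/55 + 2/6) - 268) = (29 + 119)*((-7/55 + 2*(⅙)) - 268) = 148*((-7/55 + ⅓) - 268) = 148*(34/165 - 268) = 148*(-44186/165) = -6539528/165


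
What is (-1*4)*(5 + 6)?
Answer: -44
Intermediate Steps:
(-1*4)*(5 + 6) = -4*11 = -44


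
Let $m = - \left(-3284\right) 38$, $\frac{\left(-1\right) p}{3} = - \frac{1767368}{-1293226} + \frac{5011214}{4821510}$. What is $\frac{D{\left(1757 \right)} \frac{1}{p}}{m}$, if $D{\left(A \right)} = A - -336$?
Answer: $- \frac{155362943773895}{66861836471189816} \approx -0.0023236$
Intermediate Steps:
$p = - \frac{3750503680511}{519608507605}$ ($p = - 3 \left(- \frac{1767368}{-1293226} + \frac{5011214}{4821510}\right) = - 3 \left(\left(-1767368\right) \left(- \frac{1}{1293226}\right) + 5011214 \cdot \frac{1}{4821510}\right) = - 3 \left(\frac{883684}{646613} + \frac{2505607}{2410755}\right) = \left(-3\right) \frac{3750503680511}{1558825522815} = - \frac{3750503680511}{519608507605} \approx -7.2179$)
$D{\left(A \right)} = 336 + A$ ($D{\left(A \right)} = A + 336 = 336 + A$)
$m = 124792$ ($m = \left(-1\right) \left(-124792\right) = 124792$)
$\frac{D{\left(1757 \right)} \frac{1}{p}}{m} = \frac{\left(336 + 1757\right) \frac{1}{- \frac{3750503680511}{519608507605}}}{124792} = 2093 \left(- \frac{519608507605}{3750503680511}\right) \frac{1}{124792} = \left(- \frac{155362943773895}{535786240073}\right) \frac{1}{124792} = - \frac{155362943773895}{66861836471189816}$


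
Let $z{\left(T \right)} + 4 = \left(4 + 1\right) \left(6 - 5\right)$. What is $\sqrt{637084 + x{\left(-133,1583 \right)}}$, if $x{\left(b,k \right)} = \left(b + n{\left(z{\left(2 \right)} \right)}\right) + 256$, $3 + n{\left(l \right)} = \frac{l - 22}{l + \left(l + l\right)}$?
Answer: $\sqrt{637197} \approx 798.25$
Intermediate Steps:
$z{\left(T \right)} = 1$ ($z{\left(T \right)} = -4 + \left(4 + 1\right) \left(6 - 5\right) = -4 + 5 \cdot 1 = -4 + 5 = 1$)
$n{\left(l \right)} = -3 + \frac{-22 + l}{3 l}$ ($n{\left(l \right)} = -3 + \frac{l - 22}{l + \left(l + l\right)} = -3 + \frac{-22 + l}{l + 2 l} = -3 + \frac{-22 + l}{3 l}$)
$x{\left(b,k \right)} = 246 + b$ ($x{\left(b,k \right)} = \left(b + \frac{2 \left(-11 - 4\right)}{3 \cdot 1}\right) + 256 = \left(b + \frac{2}{3} \cdot 1 \left(-11 - 4\right)\right) + 256 = \left(b + \frac{2}{3} \cdot 1 \left(-15\right)\right) + 256 = \left(b - 10\right) + 256 = \left(-10 + b\right) + 256 = 246 + b$)
$\sqrt{637084 + x{\left(-133,1583 \right)}} = \sqrt{637084 + \left(246 - 133\right)} = \sqrt{637084 + 113} = \sqrt{637197}$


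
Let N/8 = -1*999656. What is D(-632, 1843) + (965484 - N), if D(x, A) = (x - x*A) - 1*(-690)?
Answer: 10127566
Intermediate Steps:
N = -7997248 (N = 8*(-1*999656) = 8*(-999656) = -7997248)
D(x, A) = 690 + x - A*x (D(x, A) = (x - A*x) + 690 = 690 + x - A*x)
D(-632, 1843) + (965484 - N) = (690 - 632 - 1*1843*(-632)) + (965484 - 1*(-7997248)) = (690 - 632 + 1164776) + (965484 + 7997248) = 1164834 + 8962732 = 10127566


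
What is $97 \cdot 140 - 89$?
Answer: $13491$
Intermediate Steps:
$97 \cdot 140 - 89 = 13580 - 89 = 13491$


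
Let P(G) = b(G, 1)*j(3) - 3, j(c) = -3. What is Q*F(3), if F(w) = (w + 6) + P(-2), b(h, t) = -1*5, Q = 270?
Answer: 5670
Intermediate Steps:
b(h, t) = -5
P(G) = 12 (P(G) = -5*(-3) - 3 = 15 - 3 = 12)
F(w) = 18 + w (F(w) = (w + 6) + 12 = (6 + w) + 12 = 18 + w)
Q*F(3) = 270*(18 + 3) = 270*21 = 5670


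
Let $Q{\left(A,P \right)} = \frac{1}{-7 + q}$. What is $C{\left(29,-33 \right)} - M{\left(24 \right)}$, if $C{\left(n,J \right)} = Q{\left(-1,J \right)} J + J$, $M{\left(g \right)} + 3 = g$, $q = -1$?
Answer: $- \frac{399}{8} \approx -49.875$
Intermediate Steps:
$M{\left(g \right)} = -3 + g$
$Q{\left(A,P \right)} = - \frac{1}{8}$ ($Q{\left(A,P \right)} = \frac{1}{-7 - 1} = \frac{1}{-8} = - \frac{1}{8}$)
$C{\left(n,J \right)} = \frac{7 J}{8}$ ($C{\left(n,J \right)} = - \frac{J}{8} + J = \frac{7 J}{8}$)
$C{\left(29,-33 \right)} - M{\left(24 \right)} = \frac{7}{8} \left(-33\right) - \left(-3 + 24\right) = - \frac{231}{8} - 21 = - \frac{399}{8}$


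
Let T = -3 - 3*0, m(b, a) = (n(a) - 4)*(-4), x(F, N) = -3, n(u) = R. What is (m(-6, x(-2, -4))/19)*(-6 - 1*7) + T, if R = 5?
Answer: -5/19 ≈ -0.26316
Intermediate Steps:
n(u) = 5
m(b, a) = -4 (m(b, a) = (5 - 4)*(-4) = 1*(-4) = -4)
T = -3 (T = -3 + 0 = -3)
(m(-6, x(-2, -4))/19)*(-6 - 1*7) + T = (-4/19)*(-6 - 1*7) - 3 = (-4*1/19)*(-6 - 7) - 3 = -4/19*(-13) - 3 = 52/19 - 3 = -5/19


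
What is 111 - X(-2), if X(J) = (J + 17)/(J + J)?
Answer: 459/4 ≈ 114.75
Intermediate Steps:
X(J) = (17 + J)/(2*J) (X(J) = (17 + J)/((2*J)) = (17 + J)*(1/(2*J)) = (17 + J)/(2*J))
111 - X(-2) = 111 - (17 - 2)/(2*(-2)) = 111 - (-1)*15/(2*2) = 111 - 1*(-15/4) = 111 + 15/4 = 459/4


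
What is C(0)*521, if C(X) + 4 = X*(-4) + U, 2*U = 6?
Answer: -521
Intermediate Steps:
U = 3 (U = (½)*6 = 3)
C(X) = -1 - 4*X (C(X) = -4 + (X*(-4) + 3) = -4 + (-4*X + 3) = -4 + (3 - 4*X) = -1 - 4*X)
C(0)*521 = (-1 - 4*0)*521 = (-1 + 0)*521 = -1*521 = -521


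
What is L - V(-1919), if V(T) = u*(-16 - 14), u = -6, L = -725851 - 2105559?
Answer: -2831590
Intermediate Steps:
L = -2831410
V(T) = 180 (V(T) = -6*(-16 - 14) = -6*(-30) = 180)
L - V(-1919) = -2831410 - 1*180 = -2831410 - 180 = -2831590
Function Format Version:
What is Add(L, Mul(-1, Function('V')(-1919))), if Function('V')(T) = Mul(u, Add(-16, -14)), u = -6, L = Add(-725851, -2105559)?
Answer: -2831590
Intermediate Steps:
L = -2831410
Function('V')(T) = 180 (Function('V')(T) = Mul(-6, Add(-16, -14)) = Mul(-6, -30) = 180)
Add(L, Mul(-1, Function('V')(-1919))) = Add(-2831410, Mul(-1, 180)) = Add(-2831410, -180) = -2831590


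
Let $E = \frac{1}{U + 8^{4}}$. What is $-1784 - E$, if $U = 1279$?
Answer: $- \frac{9589001}{5375} \approx -1784.0$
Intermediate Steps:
$E = \frac{1}{5375}$ ($E = \frac{1}{1279 + 8^{4}} = \frac{1}{1279 + 4096} = \frac{1}{5375} \approx 0.00018605$)
$-1784 - E = -1784 - \frac{1}{5375} = - \frac{9589001}{5375}$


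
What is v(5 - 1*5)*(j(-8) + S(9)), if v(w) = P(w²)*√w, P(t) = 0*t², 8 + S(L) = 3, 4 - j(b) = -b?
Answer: 0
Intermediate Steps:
j(b) = 4 + b (j(b) = 4 - (-1)*b = 4 + b)
S(L) = -5 (S(L) = -8 + 3 = -5)
P(t) = 0
v(w) = 0 (v(w) = 0*√w = 0)
v(5 - 1*5)*(j(-8) + S(9)) = 0*((4 - 8) - 5) = 0*(-4 - 5) = 0*(-9) = 0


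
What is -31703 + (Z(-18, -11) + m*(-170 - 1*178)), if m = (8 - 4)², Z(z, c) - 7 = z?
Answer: -37282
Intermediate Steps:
Z(z, c) = 7 + z
m = 16 (m = 4² = 16)
-31703 + (Z(-18, -11) + m*(-170 - 1*178)) = -31703 + ((7 - 18) + 16*(-170 - 1*178)) = -31703 + (-11 + 16*(-170 - 178)) = -31703 + (-11 + 16*(-348)) = -31703 + (-11 - 5568) = -31703 - 5579 = -37282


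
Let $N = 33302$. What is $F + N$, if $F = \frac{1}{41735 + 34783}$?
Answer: $\frac{2548202437}{76518} \approx 33302.0$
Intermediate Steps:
$F = \frac{1}{76518} \approx 1.3069 \cdot 10^{-5}$
$F + N = \frac{1}{76518} + 33302 = \frac{2548202437}{76518}$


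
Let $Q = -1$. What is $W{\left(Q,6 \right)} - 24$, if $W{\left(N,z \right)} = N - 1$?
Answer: $-26$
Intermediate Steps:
$W{\left(N,z \right)} = -1 + N$
$W{\left(Q,6 \right)} - 24 = \left(-1 - 1\right) - 24 = -2 - 24 = -26$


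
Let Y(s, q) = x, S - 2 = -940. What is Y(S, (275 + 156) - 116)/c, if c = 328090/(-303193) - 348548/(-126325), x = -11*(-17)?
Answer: 166564186525/1493752198 ≈ 111.51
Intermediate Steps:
x = 187
c = 1493752198/890717575 (c = 328090*(-1/303193) - 348548*(-1/126325) = -7630/7051 + 348548/126325 = 1493752198/890717575 ≈ 1.6770)
S = -938 (S = 2 - 940 = -938)
Y(s, q) = 187
Y(S, (275 + 156) - 116)/c = 187/(1493752198/890717575) = 187*(890717575/1493752198) = 166564186525/1493752198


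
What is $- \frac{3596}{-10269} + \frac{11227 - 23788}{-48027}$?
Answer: $\frac{14366381}{23485203} \approx 0.61172$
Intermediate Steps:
$- \frac{3596}{-10269} + \frac{11227 - 23788}{-48027} = \left(-3596\right) \left(- \frac{1}{10269}\right) - - \frac{4187}{16009} = \frac{3596}{10269} + \frac{4187}{16009} = \frac{14366381}{23485203}$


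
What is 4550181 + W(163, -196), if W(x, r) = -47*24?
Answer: 4549053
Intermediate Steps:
W(x, r) = -1128
4550181 + W(163, -196) = 4550181 - 1128 = 4549053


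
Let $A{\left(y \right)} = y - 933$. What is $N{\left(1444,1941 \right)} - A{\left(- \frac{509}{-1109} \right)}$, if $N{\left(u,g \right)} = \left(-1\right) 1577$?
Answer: $- \frac{714705}{1109} \approx -644.46$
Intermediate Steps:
$A{\left(y \right)} = -933 + y$
$N{\left(u,g \right)} = -1577$
$N{\left(1444,1941 \right)} - A{\left(- \frac{509}{-1109} \right)} = -1577 - \left(-933 - \frac{509}{-1109}\right) = -1577 - \left(-933 - - \frac{509}{1109}\right) = -1577 - \left(-933 + \frac{509}{1109}\right) = -1577 - - \frac{1034188}{1109} = -1577 + \frac{1034188}{1109} = - \frac{714705}{1109}$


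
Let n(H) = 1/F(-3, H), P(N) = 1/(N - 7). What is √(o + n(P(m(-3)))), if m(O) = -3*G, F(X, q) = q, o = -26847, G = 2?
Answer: 2*I*√6715 ≈ 163.89*I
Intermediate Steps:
m(O) = -6 (m(O) = -3*2 = -6)
P(N) = 1/(-7 + N)
n(H) = 1/H
√(o + n(P(m(-3)))) = √(-26847 + 1/(1/(-7 - 6))) = √(-26847 + 1/(1/(-13))) = √(-26847 + 1/(-1/13)) = √(-26847 - 13) = √(-26860) = 2*I*√6715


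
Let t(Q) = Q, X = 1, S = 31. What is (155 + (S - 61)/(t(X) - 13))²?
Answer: 99225/4 ≈ 24806.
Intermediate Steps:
(155 + (S - 61)/(t(X) - 13))² = (155 + (31 - 61)/(1 - 13))² = (155 - 30/(-12))² = (155 - 30*(-1/12))² = (155 + 5/2)² = (315/2)² = 99225/4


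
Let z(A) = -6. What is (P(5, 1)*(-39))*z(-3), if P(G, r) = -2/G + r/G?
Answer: -234/5 ≈ -46.800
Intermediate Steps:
(P(5, 1)*(-39))*z(-3) = (((-2 + 1)/5)*(-39))*(-6) = (((⅕)*(-1))*(-39))*(-6) = -⅕*(-39)*(-6) = (39/5)*(-6) = -234/5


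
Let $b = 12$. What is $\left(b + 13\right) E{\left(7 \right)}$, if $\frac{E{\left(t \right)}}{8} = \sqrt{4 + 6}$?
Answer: $200 \sqrt{10} \approx 632.46$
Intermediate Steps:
$E{\left(t \right)} = 8 \sqrt{10}$ ($E{\left(t \right)} = 8 \sqrt{4 + 6} = 8 \sqrt{10}$)
$\left(b + 13\right) E{\left(7 \right)} = \left(12 + 13\right) 8 \sqrt{10} = 25 \cdot 8 \sqrt{10} = 200 \sqrt{10}$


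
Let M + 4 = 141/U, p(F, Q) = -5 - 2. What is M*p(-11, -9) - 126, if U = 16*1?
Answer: -2555/16 ≈ -159.69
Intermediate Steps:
p(F, Q) = -7
U = 16
M = 77/16 (M = -4 + 141/16 = 77/16 ≈ 4.8125)
M*p(-11, -9) - 126 = (77/16)*(-7) - 126 = -539/16 - 126 = -2555/16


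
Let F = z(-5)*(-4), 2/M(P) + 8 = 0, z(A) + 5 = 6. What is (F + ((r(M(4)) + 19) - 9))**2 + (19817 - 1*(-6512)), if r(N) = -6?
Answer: 26329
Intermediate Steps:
z(A) = 1 (z(A) = -5 + 6 = 1)
M(P) = -1/4 (M(P) = 2/(-8 + 0) = 2/(-8) = 2*(-1/8) = -1/4)
F = -4 (F = 1*(-4) = -4)
(F + ((r(M(4)) + 19) - 9))**2 + (19817 - 1*(-6512)) = (-4 + ((-6 + 19) - 9))**2 + (19817 - 1*(-6512)) = (-4 + (13 - 9))**2 + (19817 + 6512) = (-4 + 4)**2 + 26329 = 0**2 + 26329 = 0 + 26329 = 26329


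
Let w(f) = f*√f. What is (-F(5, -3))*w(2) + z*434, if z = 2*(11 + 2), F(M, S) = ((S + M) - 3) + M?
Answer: 11284 - 8*√2 ≈ 11273.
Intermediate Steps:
w(f) = f^(3/2)
F(M, S) = -3 + S + 2*M (F(M, S) = ((M + S) - 3) + M = (-3 + M + S) + M = -3 + S + 2*M)
z = 26 (z = 2*13 = 26)
(-F(5, -3))*w(2) + z*434 = (-(-3 - 3 + 2*5))*2^(3/2) + 26*434 = (-(-3 - 3 + 10))*(2*√2) + 11284 = (-1*4)*(2*√2) + 11284 = -8*√2 + 11284 = 11284 - 8*√2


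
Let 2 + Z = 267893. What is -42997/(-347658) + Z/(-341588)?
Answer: -3017199617/4567530804 ≈ -0.66058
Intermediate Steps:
Z = 267891 (Z = -2 + 267893 = 267891)
-42997/(-347658) + Z/(-341588) = -42997/(-347658) + 267891/(-341588) = -42997*(-1/347658) + 267891*(-1/341588) = 42997/347658 - 20607/26276 = -3017199617/4567530804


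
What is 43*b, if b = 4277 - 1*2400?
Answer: 80711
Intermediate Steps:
b = 1877 (b = 4277 - 2400 = 1877)
43*b = 43*1877 = 80711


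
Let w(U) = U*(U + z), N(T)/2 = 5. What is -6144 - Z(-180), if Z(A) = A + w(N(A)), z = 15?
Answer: -6214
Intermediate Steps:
N(T) = 10 (N(T) = 2*5 = 10)
w(U) = U*(15 + U) (w(U) = U*(U + 15) = U*(15 + U))
Z(A) = 250 + A (Z(A) = A + 10*(15 + 10) = A + 10*25 = A + 250 = 250 + A)
-6144 - Z(-180) = -6144 - (250 - 180) = -6144 - 1*70 = -6144 - 70 = -6214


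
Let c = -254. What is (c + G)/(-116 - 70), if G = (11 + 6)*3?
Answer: 203/186 ≈ 1.0914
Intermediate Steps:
G = 51 (G = 17*3 = 51)
(c + G)/(-116 - 70) = (-254 + 51)/(-116 - 70) = -203/(-186) = -203*(-1/186) = 203/186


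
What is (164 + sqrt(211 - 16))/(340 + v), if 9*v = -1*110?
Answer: 738/1475 + 9*sqrt(195)/2950 ≈ 0.54294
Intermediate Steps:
v = -110/9 (v = (-1*110)/9 = (1/9)*(-110) = -110/9 ≈ -12.222)
(164 + sqrt(211 - 16))/(340 + v) = (164 + sqrt(211 - 16))/(340 - 110/9) = (164 + sqrt(195))/(2950/9) = (164 + sqrt(195))*(9/2950) = 738/1475 + 9*sqrt(195)/2950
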